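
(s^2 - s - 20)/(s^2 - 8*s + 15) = (s + 4)/(s - 3)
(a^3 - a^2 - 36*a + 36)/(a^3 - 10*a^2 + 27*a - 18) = (a + 6)/(a - 3)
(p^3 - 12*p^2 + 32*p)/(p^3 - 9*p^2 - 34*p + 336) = p*(p - 4)/(p^2 - p - 42)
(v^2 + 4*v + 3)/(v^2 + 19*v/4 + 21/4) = 4*(v + 1)/(4*v + 7)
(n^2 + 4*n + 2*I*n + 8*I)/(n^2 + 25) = (n^2 + 2*n*(2 + I) + 8*I)/(n^2 + 25)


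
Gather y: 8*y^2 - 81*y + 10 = 8*y^2 - 81*y + 10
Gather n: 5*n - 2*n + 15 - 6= 3*n + 9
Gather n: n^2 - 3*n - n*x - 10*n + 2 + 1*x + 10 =n^2 + n*(-x - 13) + x + 12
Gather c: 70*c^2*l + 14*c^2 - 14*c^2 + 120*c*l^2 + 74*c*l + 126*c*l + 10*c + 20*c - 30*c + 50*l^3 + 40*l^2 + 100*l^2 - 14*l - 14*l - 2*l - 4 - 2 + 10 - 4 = 70*c^2*l + c*(120*l^2 + 200*l) + 50*l^3 + 140*l^2 - 30*l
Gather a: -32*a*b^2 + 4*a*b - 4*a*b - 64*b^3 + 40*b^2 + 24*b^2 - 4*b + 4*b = -32*a*b^2 - 64*b^3 + 64*b^2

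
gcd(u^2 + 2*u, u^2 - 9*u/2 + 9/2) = 1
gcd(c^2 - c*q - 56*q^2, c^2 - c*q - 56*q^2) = -c^2 + c*q + 56*q^2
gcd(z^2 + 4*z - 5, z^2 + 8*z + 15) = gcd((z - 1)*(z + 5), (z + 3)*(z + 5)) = z + 5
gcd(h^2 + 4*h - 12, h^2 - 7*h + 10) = h - 2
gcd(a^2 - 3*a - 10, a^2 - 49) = 1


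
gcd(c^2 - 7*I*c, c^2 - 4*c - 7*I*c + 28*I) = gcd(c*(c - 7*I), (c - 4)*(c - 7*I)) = c - 7*I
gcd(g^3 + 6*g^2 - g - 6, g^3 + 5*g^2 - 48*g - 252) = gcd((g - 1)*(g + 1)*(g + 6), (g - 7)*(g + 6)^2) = g + 6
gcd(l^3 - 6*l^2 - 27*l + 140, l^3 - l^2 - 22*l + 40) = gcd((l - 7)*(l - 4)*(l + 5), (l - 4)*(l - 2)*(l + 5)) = l^2 + l - 20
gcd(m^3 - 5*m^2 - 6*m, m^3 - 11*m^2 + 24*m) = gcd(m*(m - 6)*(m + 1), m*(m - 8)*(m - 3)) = m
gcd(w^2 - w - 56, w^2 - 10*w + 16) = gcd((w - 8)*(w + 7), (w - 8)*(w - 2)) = w - 8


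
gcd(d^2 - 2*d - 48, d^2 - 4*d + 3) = 1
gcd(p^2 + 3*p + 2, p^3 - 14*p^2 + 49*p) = 1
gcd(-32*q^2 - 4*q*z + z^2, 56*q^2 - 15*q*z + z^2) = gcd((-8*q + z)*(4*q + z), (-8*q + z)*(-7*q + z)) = -8*q + z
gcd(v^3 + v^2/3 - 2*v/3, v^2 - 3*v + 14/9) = v - 2/3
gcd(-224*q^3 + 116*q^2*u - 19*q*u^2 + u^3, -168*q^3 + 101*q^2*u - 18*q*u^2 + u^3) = 56*q^2 - 15*q*u + u^2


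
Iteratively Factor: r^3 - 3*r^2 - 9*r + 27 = (r - 3)*(r^2 - 9) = (r - 3)*(r + 3)*(r - 3)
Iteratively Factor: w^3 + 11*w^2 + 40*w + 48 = (w + 4)*(w^2 + 7*w + 12) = (w + 4)^2*(w + 3)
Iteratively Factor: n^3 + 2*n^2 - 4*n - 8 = (n + 2)*(n^2 - 4) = (n + 2)^2*(n - 2)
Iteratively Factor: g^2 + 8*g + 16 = (g + 4)*(g + 4)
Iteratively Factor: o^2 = (o)*(o)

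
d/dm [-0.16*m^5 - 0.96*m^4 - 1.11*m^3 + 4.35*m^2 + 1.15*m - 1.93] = -0.8*m^4 - 3.84*m^3 - 3.33*m^2 + 8.7*m + 1.15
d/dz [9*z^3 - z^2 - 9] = z*(27*z - 2)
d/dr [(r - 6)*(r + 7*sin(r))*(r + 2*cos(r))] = (6 - r)*(r + 7*sin(r))*(2*sin(r) - 1) + (r - 6)*(r + 2*cos(r))*(7*cos(r) + 1) + (r + 7*sin(r))*(r + 2*cos(r))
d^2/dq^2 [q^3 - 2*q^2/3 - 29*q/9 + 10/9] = 6*q - 4/3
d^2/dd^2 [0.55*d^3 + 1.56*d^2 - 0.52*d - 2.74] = 3.3*d + 3.12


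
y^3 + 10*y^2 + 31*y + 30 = (y + 2)*(y + 3)*(y + 5)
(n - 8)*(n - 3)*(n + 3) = n^3 - 8*n^2 - 9*n + 72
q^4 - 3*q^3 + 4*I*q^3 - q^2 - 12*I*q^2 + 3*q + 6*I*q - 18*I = (q - 3)*(q - I)*(q + 2*I)*(q + 3*I)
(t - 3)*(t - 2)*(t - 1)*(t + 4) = t^4 - 2*t^3 - 13*t^2 + 38*t - 24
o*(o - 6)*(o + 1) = o^3 - 5*o^2 - 6*o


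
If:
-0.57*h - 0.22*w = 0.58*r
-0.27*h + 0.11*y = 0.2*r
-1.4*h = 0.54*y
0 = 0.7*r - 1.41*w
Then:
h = 0.00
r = 0.00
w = 0.00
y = 0.00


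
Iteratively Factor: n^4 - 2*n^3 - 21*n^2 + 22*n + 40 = (n + 4)*(n^3 - 6*n^2 + 3*n + 10) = (n + 1)*(n + 4)*(n^2 - 7*n + 10) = (n - 5)*(n + 1)*(n + 4)*(n - 2)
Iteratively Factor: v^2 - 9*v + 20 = (v - 5)*(v - 4)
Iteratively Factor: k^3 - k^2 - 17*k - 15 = (k + 1)*(k^2 - 2*k - 15) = (k + 1)*(k + 3)*(k - 5)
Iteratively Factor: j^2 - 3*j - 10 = (j - 5)*(j + 2)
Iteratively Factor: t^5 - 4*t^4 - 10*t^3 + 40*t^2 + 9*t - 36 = (t - 1)*(t^4 - 3*t^3 - 13*t^2 + 27*t + 36) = (t - 3)*(t - 1)*(t^3 - 13*t - 12) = (t - 3)*(t - 1)*(t + 3)*(t^2 - 3*t - 4) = (t - 4)*(t - 3)*(t - 1)*(t + 3)*(t + 1)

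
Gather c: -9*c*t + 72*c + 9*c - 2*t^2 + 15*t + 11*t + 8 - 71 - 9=c*(81 - 9*t) - 2*t^2 + 26*t - 72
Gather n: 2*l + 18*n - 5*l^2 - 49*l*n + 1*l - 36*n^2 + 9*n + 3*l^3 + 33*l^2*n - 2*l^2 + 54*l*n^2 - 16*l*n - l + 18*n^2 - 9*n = 3*l^3 - 7*l^2 + 2*l + n^2*(54*l - 18) + n*(33*l^2 - 65*l + 18)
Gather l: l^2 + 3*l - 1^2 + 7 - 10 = l^2 + 3*l - 4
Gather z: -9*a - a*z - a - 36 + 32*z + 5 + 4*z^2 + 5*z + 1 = -10*a + 4*z^2 + z*(37 - a) - 30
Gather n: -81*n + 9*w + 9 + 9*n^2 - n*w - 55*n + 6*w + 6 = 9*n^2 + n*(-w - 136) + 15*w + 15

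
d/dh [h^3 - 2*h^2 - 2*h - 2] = 3*h^2 - 4*h - 2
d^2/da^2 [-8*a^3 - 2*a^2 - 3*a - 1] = -48*a - 4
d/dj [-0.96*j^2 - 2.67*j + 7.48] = -1.92*j - 2.67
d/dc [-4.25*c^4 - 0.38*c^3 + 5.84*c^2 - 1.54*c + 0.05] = -17.0*c^3 - 1.14*c^2 + 11.68*c - 1.54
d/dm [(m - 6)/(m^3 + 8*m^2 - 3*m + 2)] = (m^3 + 8*m^2 - 3*m - (m - 6)*(3*m^2 + 16*m - 3) + 2)/(m^3 + 8*m^2 - 3*m + 2)^2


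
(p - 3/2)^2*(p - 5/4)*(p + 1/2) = p^4 - 15*p^3/4 + 31*p^2/8 + 3*p/16 - 45/32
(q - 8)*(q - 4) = q^2 - 12*q + 32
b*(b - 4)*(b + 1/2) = b^3 - 7*b^2/2 - 2*b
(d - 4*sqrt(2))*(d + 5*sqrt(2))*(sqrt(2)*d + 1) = sqrt(2)*d^3 + 3*d^2 - 39*sqrt(2)*d - 40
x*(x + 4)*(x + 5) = x^3 + 9*x^2 + 20*x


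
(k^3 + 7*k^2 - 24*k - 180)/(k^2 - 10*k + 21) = (k^3 + 7*k^2 - 24*k - 180)/(k^2 - 10*k + 21)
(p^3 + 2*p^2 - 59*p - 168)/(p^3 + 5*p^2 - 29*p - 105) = (p - 8)/(p - 5)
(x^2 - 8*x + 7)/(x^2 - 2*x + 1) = (x - 7)/(x - 1)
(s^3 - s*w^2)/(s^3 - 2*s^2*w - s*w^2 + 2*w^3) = s/(s - 2*w)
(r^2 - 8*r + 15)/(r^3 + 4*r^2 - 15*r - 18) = (r - 5)/(r^2 + 7*r + 6)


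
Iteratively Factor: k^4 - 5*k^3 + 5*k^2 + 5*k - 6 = (k + 1)*(k^3 - 6*k^2 + 11*k - 6) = (k - 2)*(k + 1)*(k^2 - 4*k + 3) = (k - 3)*(k - 2)*(k + 1)*(k - 1)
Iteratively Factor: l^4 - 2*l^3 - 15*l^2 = (l + 3)*(l^3 - 5*l^2) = (l - 5)*(l + 3)*(l^2) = l*(l - 5)*(l + 3)*(l)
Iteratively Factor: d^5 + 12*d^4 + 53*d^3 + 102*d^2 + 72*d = (d)*(d^4 + 12*d^3 + 53*d^2 + 102*d + 72) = d*(d + 3)*(d^3 + 9*d^2 + 26*d + 24) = d*(d + 3)^2*(d^2 + 6*d + 8) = d*(d + 2)*(d + 3)^2*(d + 4)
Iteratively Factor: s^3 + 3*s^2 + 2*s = (s + 2)*(s^2 + s) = s*(s + 2)*(s + 1)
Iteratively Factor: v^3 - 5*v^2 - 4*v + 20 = (v - 2)*(v^2 - 3*v - 10) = (v - 2)*(v + 2)*(v - 5)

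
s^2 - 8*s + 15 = (s - 5)*(s - 3)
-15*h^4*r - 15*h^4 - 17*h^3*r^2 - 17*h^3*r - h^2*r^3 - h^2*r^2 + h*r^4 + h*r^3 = (-5*h + r)*(h + r)*(3*h + r)*(h*r + h)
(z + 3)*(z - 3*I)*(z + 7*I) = z^3 + 3*z^2 + 4*I*z^2 + 21*z + 12*I*z + 63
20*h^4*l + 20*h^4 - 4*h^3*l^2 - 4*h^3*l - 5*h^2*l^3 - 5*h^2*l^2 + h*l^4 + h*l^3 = (-5*h + l)*(-2*h + l)*(2*h + l)*(h*l + h)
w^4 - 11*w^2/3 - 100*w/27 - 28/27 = (w - 7/3)*(w + 2/3)^2*(w + 1)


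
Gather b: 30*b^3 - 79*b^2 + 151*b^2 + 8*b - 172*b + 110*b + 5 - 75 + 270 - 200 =30*b^3 + 72*b^2 - 54*b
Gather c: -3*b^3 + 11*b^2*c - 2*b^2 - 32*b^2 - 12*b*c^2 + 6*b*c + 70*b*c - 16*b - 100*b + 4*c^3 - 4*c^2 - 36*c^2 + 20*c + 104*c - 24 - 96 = -3*b^3 - 34*b^2 - 116*b + 4*c^3 + c^2*(-12*b - 40) + c*(11*b^2 + 76*b + 124) - 120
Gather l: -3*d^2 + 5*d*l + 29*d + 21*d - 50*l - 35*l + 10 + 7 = -3*d^2 + 50*d + l*(5*d - 85) + 17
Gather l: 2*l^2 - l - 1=2*l^2 - l - 1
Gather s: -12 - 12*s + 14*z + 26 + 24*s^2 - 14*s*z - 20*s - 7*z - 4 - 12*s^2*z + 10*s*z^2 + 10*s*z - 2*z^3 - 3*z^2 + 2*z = s^2*(24 - 12*z) + s*(10*z^2 - 4*z - 32) - 2*z^3 - 3*z^2 + 9*z + 10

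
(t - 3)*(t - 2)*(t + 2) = t^3 - 3*t^2 - 4*t + 12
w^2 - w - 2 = (w - 2)*(w + 1)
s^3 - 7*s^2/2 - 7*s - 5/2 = (s - 5)*(s + 1/2)*(s + 1)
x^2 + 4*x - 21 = (x - 3)*(x + 7)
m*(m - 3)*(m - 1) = m^3 - 4*m^2 + 3*m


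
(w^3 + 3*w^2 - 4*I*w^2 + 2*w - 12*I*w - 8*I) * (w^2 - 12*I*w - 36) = w^5 + 3*w^4 - 16*I*w^4 - 82*w^3 - 48*I*w^3 - 252*w^2 + 112*I*w^2 - 168*w + 432*I*w + 288*I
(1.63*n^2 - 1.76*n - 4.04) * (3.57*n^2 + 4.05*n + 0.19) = 5.8191*n^4 + 0.3183*n^3 - 21.2411*n^2 - 16.6964*n - 0.7676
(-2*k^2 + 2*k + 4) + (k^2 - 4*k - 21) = -k^2 - 2*k - 17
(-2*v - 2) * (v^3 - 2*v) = -2*v^4 - 2*v^3 + 4*v^2 + 4*v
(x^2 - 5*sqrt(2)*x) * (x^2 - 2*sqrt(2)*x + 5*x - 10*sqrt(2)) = x^4 - 7*sqrt(2)*x^3 + 5*x^3 - 35*sqrt(2)*x^2 + 20*x^2 + 100*x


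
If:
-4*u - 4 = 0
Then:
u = -1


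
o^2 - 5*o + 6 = (o - 3)*(o - 2)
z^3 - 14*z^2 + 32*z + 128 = (z - 8)^2*(z + 2)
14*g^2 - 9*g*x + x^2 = (-7*g + x)*(-2*g + x)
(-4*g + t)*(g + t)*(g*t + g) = -4*g^3*t - 4*g^3 - 3*g^2*t^2 - 3*g^2*t + g*t^3 + g*t^2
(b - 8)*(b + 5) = b^2 - 3*b - 40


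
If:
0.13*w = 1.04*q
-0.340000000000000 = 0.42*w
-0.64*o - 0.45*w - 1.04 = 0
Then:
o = -1.06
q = -0.10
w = -0.81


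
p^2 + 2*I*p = p*(p + 2*I)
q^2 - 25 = (q - 5)*(q + 5)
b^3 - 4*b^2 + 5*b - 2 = (b - 2)*(b - 1)^2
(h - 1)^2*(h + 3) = h^3 + h^2 - 5*h + 3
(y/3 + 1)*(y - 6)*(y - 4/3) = y^3/3 - 13*y^2/9 - 14*y/3 + 8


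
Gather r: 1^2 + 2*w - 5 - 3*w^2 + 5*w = -3*w^2 + 7*w - 4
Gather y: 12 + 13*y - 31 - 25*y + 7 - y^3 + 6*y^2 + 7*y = -y^3 + 6*y^2 - 5*y - 12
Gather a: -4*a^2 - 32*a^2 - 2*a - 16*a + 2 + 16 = -36*a^2 - 18*a + 18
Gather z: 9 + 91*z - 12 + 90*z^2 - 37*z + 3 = 90*z^2 + 54*z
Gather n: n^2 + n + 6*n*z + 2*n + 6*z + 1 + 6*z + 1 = n^2 + n*(6*z + 3) + 12*z + 2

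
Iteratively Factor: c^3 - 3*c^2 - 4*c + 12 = (c + 2)*(c^2 - 5*c + 6) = (c - 2)*(c + 2)*(c - 3)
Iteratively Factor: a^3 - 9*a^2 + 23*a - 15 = (a - 1)*(a^2 - 8*a + 15) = (a - 3)*(a - 1)*(a - 5)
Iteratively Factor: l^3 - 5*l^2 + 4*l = (l - 4)*(l^2 - l) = l*(l - 4)*(l - 1)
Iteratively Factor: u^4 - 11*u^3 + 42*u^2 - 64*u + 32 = (u - 1)*(u^3 - 10*u^2 + 32*u - 32) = (u - 2)*(u - 1)*(u^2 - 8*u + 16) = (u - 4)*(u - 2)*(u - 1)*(u - 4)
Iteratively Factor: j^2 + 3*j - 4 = (j - 1)*(j + 4)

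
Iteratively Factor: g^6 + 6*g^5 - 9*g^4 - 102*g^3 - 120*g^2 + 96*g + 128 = (g + 4)*(g^5 + 2*g^4 - 17*g^3 - 34*g^2 + 16*g + 32) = (g + 2)*(g + 4)*(g^4 - 17*g^2 + 16) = (g + 2)*(g + 4)^2*(g^3 - 4*g^2 - g + 4) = (g + 1)*(g + 2)*(g + 4)^2*(g^2 - 5*g + 4) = (g - 4)*(g + 1)*(g + 2)*(g + 4)^2*(g - 1)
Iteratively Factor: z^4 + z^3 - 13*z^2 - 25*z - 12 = (z - 4)*(z^3 + 5*z^2 + 7*z + 3) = (z - 4)*(z + 1)*(z^2 + 4*z + 3) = (z - 4)*(z + 1)^2*(z + 3)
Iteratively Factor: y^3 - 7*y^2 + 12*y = (y)*(y^2 - 7*y + 12) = y*(y - 4)*(y - 3)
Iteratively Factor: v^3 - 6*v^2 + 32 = (v - 4)*(v^2 - 2*v - 8) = (v - 4)^2*(v + 2)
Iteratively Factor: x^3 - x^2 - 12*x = (x + 3)*(x^2 - 4*x) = (x - 4)*(x + 3)*(x)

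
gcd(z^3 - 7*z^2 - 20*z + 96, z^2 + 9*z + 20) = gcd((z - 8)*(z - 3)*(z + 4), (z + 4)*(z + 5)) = z + 4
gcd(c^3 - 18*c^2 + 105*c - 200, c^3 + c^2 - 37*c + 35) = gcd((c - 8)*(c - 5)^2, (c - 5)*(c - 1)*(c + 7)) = c - 5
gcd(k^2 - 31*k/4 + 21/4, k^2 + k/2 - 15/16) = k - 3/4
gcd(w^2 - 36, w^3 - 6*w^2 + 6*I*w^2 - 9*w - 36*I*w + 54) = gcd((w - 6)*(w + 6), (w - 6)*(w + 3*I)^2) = w - 6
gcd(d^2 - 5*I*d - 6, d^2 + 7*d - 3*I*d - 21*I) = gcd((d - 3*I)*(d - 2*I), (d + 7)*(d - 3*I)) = d - 3*I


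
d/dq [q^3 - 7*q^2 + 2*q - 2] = 3*q^2 - 14*q + 2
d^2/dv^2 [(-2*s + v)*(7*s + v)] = 2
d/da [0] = 0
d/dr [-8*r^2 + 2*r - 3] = 2 - 16*r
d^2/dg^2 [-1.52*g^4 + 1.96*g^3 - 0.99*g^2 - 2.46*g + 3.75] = -18.24*g^2 + 11.76*g - 1.98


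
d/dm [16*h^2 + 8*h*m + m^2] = 8*h + 2*m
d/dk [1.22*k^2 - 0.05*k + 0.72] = 2.44*k - 0.05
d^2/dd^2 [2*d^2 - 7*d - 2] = 4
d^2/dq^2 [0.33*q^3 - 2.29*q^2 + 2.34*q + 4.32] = 1.98*q - 4.58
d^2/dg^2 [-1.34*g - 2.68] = 0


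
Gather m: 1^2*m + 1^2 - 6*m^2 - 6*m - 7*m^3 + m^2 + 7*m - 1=-7*m^3 - 5*m^2 + 2*m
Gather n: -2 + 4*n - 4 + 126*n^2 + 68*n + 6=126*n^2 + 72*n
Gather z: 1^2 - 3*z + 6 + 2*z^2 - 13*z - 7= 2*z^2 - 16*z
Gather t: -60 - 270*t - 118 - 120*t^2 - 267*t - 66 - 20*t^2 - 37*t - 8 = -140*t^2 - 574*t - 252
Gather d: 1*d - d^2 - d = -d^2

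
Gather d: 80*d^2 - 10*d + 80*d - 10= 80*d^2 + 70*d - 10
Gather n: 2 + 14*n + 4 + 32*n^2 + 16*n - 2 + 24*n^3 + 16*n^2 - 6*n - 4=24*n^3 + 48*n^2 + 24*n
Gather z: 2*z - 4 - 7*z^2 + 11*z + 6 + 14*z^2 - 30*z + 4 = 7*z^2 - 17*z + 6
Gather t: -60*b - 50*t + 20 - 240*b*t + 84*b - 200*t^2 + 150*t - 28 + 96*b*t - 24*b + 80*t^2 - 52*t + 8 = -120*t^2 + t*(48 - 144*b)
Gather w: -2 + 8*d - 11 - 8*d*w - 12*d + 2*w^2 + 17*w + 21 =-4*d + 2*w^2 + w*(17 - 8*d) + 8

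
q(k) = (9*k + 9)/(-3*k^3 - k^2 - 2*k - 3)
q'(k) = (9*k + 9)*(9*k^2 + 2*k + 2)/(-3*k^3 - k^2 - 2*k - 3)^2 + 9/(-3*k^3 - k^2 - 2*k - 3)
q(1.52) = -1.20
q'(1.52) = 1.17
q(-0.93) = 1.54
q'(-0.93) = 52.01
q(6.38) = -0.08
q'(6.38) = 0.03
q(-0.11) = -2.87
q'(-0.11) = -1.28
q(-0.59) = -2.38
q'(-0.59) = 0.26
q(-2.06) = -0.41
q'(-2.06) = -0.26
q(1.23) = -1.60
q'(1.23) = 1.58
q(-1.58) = -0.55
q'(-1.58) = -0.29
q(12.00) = -0.02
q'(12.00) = 0.00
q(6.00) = -0.09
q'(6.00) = 0.03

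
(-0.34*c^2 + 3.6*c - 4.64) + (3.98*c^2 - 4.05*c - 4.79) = 3.64*c^2 - 0.45*c - 9.43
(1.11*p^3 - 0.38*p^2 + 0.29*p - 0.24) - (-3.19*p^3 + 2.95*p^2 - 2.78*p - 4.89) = 4.3*p^3 - 3.33*p^2 + 3.07*p + 4.65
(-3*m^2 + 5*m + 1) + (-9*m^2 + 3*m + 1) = -12*m^2 + 8*m + 2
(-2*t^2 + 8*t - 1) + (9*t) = -2*t^2 + 17*t - 1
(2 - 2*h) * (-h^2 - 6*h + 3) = 2*h^3 + 10*h^2 - 18*h + 6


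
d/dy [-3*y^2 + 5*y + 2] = 5 - 6*y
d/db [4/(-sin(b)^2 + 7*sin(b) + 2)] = 4*(2*sin(b) - 7)*cos(b)/(7*sin(b) + cos(b)^2 + 1)^2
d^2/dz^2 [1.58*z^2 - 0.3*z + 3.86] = 3.16000000000000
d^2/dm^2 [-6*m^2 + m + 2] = -12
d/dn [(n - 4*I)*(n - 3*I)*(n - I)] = 3*n^2 - 16*I*n - 19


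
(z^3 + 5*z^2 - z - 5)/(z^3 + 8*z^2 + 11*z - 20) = (z + 1)/(z + 4)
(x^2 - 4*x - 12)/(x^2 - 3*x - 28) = (-x^2 + 4*x + 12)/(-x^2 + 3*x + 28)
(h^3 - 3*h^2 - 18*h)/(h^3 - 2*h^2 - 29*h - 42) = h*(h - 6)/(h^2 - 5*h - 14)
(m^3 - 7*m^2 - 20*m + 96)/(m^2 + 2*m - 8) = (m^2 - 11*m + 24)/(m - 2)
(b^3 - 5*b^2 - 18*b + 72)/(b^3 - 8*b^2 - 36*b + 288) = (b^2 + b - 12)/(b^2 - 2*b - 48)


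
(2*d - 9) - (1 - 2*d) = 4*d - 10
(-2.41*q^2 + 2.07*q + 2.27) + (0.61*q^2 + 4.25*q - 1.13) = -1.8*q^2 + 6.32*q + 1.14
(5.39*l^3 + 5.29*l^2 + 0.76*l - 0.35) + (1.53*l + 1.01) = 5.39*l^3 + 5.29*l^2 + 2.29*l + 0.66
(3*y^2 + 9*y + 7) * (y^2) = 3*y^4 + 9*y^3 + 7*y^2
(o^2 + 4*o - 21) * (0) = 0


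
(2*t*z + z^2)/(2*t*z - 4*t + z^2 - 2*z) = z/(z - 2)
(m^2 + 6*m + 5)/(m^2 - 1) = (m + 5)/(m - 1)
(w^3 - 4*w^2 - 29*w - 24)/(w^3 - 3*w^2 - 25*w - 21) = (w - 8)/(w - 7)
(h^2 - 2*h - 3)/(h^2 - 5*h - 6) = (h - 3)/(h - 6)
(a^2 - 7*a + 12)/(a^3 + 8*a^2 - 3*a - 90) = (a - 4)/(a^2 + 11*a + 30)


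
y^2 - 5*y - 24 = (y - 8)*(y + 3)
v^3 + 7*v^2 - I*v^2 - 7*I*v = v*(v + 7)*(v - I)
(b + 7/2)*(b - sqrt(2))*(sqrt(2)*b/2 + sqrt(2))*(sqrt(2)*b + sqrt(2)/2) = b^4 - sqrt(2)*b^3 + 6*b^3 - 6*sqrt(2)*b^2 + 39*b^2/4 - 39*sqrt(2)*b/4 + 7*b/2 - 7*sqrt(2)/2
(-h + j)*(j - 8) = -h*j + 8*h + j^2 - 8*j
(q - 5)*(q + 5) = q^2 - 25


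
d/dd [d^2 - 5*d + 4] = 2*d - 5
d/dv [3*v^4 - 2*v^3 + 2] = v^2*(12*v - 6)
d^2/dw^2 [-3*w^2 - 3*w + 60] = -6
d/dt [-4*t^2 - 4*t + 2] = -8*t - 4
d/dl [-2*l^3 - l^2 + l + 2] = -6*l^2 - 2*l + 1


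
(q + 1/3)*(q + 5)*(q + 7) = q^3 + 37*q^2/3 + 39*q + 35/3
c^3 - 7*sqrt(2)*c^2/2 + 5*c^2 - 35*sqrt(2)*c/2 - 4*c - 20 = (c + 5)*(c - 4*sqrt(2))*(c + sqrt(2)/2)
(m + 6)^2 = m^2 + 12*m + 36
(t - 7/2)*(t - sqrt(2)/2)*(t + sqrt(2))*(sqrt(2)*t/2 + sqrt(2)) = sqrt(2)*t^4/2 - 3*sqrt(2)*t^3/4 + t^3/2 - 4*sqrt(2)*t^2 - 3*t^2/4 - 7*t/2 + 3*sqrt(2)*t/4 + 7*sqrt(2)/2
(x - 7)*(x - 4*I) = x^2 - 7*x - 4*I*x + 28*I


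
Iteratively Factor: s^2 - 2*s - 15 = (s + 3)*(s - 5)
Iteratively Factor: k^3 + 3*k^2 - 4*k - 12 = (k + 2)*(k^2 + k - 6) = (k + 2)*(k + 3)*(k - 2)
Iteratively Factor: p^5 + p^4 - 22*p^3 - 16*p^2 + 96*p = (p + 4)*(p^4 - 3*p^3 - 10*p^2 + 24*p) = p*(p + 4)*(p^3 - 3*p^2 - 10*p + 24) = p*(p - 2)*(p + 4)*(p^2 - p - 12) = p*(p - 2)*(p + 3)*(p + 4)*(p - 4)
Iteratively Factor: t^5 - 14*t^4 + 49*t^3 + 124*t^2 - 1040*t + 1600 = (t - 4)*(t^4 - 10*t^3 + 9*t^2 + 160*t - 400) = (t - 4)*(t + 4)*(t^3 - 14*t^2 + 65*t - 100) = (t - 5)*(t - 4)*(t + 4)*(t^2 - 9*t + 20) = (t - 5)^2*(t - 4)*(t + 4)*(t - 4)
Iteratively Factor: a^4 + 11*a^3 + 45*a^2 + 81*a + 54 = (a + 2)*(a^3 + 9*a^2 + 27*a + 27) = (a + 2)*(a + 3)*(a^2 + 6*a + 9) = (a + 2)*(a + 3)^2*(a + 3)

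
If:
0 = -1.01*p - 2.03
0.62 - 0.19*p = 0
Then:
No Solution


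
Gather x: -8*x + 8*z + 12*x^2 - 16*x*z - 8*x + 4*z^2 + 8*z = 12*x^2 + x*(-16*z - 16) + 4*z^2 + 16*z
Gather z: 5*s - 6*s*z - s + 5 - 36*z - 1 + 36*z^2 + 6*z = 4*s + 36*z^2 + z*(-6*s - 30) + 4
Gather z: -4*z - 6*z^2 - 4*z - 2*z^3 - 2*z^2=-2*z^3 - 8*z^2 - 8*z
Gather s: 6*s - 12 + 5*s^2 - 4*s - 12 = 5*s^2 + 2*s - 24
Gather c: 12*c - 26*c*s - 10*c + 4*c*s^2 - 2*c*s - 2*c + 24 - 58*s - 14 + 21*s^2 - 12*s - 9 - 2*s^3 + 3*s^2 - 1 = c*(4*s^2 - 28*s) - 2*s^3 + 24*s^2 - 70*s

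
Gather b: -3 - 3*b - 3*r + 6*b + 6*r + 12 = 3*b + 3*r + 9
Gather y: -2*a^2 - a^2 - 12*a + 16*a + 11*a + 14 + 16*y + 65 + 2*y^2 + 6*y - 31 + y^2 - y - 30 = -3*a^2 + 15*a + 3*y^2 + 21*y + 18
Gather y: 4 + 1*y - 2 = y + 2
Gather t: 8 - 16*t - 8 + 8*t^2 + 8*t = 8*t^2 - 8*t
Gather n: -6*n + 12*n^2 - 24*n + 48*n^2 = 60*n^2 - 30*n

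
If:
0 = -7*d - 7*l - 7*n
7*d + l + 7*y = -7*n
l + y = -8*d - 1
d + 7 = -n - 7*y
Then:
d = 1/5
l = -7/5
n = 6/5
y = -6/5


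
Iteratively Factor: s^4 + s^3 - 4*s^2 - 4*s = (s + 2)*(s^3 - s^2 - 2*s) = s*(s + 2)*(s^2 - s - 2) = s*(s - 2)*(s + 2)*(s + 1)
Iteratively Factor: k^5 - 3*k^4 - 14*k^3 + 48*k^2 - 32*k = (k)*(k^4 - 3*k^3 - 14*k^2 + 48*k - 32) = k*(k + 4)*(k^3 - 7*k^2 + 14*k - 8) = k*(k - 2)*(k + 4)*(k^2 - 5*k + 4) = k*(k - 2)*(k - 1)*(k + 4)*(k - 4)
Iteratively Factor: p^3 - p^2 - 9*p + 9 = (p - 3)*(p^2 + 2*p - 3) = (p - 3)*(p - 1)*(p + 3)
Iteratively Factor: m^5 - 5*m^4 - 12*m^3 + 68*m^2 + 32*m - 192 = (m + 3)*(m^4 - 8*m^3 + 12*m^2 + 32*m - 64) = (m - 4)*(m + 3)*(m^3 - 4*m^2 - 4*m + 16) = (m - 4)*(m - 2)*(m + 3)*(m^2 - 2*m - 8) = (m - 4)*(m - 2)*(m + 2)*(m + 3)*(m - 4)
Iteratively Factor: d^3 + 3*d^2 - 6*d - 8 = (d + 1)*(d^2 + 2*d - 8) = (d - 2)*(d + 1)*(d + 4)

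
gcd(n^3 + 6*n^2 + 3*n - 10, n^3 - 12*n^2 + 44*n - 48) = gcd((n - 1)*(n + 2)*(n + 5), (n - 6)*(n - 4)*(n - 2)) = 1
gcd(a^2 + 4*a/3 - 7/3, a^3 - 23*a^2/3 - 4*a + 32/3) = a - 1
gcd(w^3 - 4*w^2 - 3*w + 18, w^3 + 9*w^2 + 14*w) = w + 2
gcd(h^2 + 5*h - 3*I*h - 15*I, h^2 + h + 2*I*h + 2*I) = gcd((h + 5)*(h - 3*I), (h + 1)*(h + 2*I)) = 1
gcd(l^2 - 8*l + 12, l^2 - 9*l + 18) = l - 6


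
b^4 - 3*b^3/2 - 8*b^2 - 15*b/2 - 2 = (b - 4)*(b + 1/2)*(b + 1)^2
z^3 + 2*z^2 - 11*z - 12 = (z - 3)*(z + 1)*(z + 4)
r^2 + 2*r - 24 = (r - 4)*(r + 6)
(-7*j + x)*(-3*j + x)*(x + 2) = 21*j^2*x + 42*j^2 - 10*j*x^2 - 20*j*x + x^3 + 2*x^2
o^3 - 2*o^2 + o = o*(o - 1)^2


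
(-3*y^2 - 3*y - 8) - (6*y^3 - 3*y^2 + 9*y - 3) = -6*y^3 - 12*y - 5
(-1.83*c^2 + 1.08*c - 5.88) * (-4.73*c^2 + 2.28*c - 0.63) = 8.6559*c^4 - 9.2808*c^3 + 31.4277*c^2 - 14.0868*c + 3.7044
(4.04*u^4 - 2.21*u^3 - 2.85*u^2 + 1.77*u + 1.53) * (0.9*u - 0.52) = 3.636*u^5 - 4.0898*u^4 - 1.4158*u^3 + 3.075*u^2 + 0.4566*u - 0.7956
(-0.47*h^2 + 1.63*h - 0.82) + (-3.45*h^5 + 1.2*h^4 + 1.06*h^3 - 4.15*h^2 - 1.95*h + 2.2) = -3.45*h^5 + 1.2*h^4 + 1.06*h^3 - 4.62*h^2 - 0.32*h + 1.38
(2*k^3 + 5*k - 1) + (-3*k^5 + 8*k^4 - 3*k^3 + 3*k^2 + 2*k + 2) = -3*k^5 + 8*k^4 - k^3 + 3*k^2 + 7*k + 1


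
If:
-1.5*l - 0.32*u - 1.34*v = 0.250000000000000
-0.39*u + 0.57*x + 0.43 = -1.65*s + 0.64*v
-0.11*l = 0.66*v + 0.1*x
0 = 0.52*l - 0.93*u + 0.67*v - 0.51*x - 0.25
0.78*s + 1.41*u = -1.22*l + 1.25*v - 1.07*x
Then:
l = 0.39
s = -1.28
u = -1.24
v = -0.33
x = 1.74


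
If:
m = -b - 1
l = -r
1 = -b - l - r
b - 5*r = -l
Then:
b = -1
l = 1/6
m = 0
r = -1/6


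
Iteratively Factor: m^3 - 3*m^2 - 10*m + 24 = (m - 4)*(m^2 + m - 6) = (m - 4)*(m + 3)*(m - 2)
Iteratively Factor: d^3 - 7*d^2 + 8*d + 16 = (d - 4)*(d^2 - 3*d - 4) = (d - 4)^2*(d + 1)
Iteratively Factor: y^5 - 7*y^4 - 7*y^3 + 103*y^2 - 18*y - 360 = (y - 5)*(y^4 - 2*y^3 - 17*y^2 + 18*y + 72) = (y - 5)*(y + 3)*(y^3 - 5*y^2 - 2*y + 24) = (y - 5)*(y - 4)*(y + 3)*(y^2 - y - 6) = (y - 5)*(y - 4)*(y - 3)*(y + 3)*(y + 2)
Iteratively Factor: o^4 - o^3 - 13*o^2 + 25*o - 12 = (o - 3)*(o^3 + 2*o^2 - 7*o + 4) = (o - 3)*(o - 1)*(o^2 + 3*o - 4) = (o - 3)*(o - 1)*(o + 4)*(o - 1)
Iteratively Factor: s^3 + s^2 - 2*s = (s)*(s^2 + s - 2) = s*(s + 2)*(s - 1)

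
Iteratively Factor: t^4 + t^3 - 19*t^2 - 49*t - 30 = (t + 2)*(t^3 - t^2 - 17*t - 15) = (t + 2)*(t + 3)*(t^2 - 4*t - 5) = (t + 1)*(t + 2)*(t + 3)*(t - 5)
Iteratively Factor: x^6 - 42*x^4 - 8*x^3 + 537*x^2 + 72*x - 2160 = (x - 3)*(x^5 + 3*x^4 - 33*x^3 - 107*x^2 + 216*x + 720) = (x - 3)*(x + 4)*(x^4 - x^3 - 29*x^2 + 9*x + 180) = (x - 3)^2*(x + 4)*(x^3 + 2*x^2 - 23*x - 60) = (x - 3)^2*(x + 3)*(x + 4)*(x^2 - x - 20) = (x - 5)*(x - 3)^2*(x + 3)*(x + 4)*(x + 4)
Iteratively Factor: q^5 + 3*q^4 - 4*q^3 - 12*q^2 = (q - 2)*(q^4 + 5*q^3 + 6*q^2) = q*(q - 2)*(q^3 + 5*q^2 + 6*q) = q*(q - 2)*(q + 2)*(q^2 + 3*q) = q^2*(q - 2)*(q + 2)*(q + 3)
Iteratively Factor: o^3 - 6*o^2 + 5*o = (o - 1)*(o^2 - 5*o) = (o - 5)*(o - 1)*(o)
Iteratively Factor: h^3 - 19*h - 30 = (h + 3)*(h^2 - 3*h - 10) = (h + 2)*(h + 3)*(h - 5)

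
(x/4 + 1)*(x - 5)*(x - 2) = x^3/4 - 3*x^2/4 - 9*x/2 + 10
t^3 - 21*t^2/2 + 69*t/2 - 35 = (t - 5)*(t - 7/2)*(t - 2)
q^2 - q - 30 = (q - 6)*(q + 5)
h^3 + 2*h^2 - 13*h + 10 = (h - 2)*(h - 1)*(h + 5)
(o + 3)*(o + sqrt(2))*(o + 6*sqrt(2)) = o^3 + 3*o^2 + 7*sqrt(2)*o^2 + 12*o + 21*sqrt(2)*o + 36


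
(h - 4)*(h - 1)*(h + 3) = h^3 - 2*h^2 - 11*h + 12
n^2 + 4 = (n - 2*I)*(n + 2*I)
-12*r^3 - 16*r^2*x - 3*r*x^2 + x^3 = (-6*r + x)*(r + x)*(2*r + x)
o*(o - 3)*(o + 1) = o^3 - 2*o^2 - 3*o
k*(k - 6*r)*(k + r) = k^3 - 5*k^2*r - 6*k*r^2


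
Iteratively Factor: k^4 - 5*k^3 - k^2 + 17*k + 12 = (k + 1)*(k^3 - 6*k^2 + 5*k + 12) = (k - 3)*(k + 1)*(k^2 - 3*k - 4) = (k - 3)*(k + 1)^2*(k - 4)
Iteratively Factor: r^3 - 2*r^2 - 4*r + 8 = (r + 2)*(r^2 - 4*r + 4) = (r - 2)*(r + 2)*(r - 2)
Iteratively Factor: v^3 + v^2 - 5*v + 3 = (v + 3)*(v^2 - 2*v + 1) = (v - 1)*(v + 3)*(v - 1)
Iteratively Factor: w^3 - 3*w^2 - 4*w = (w + 1)*(w^2 - 4*w) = (w - 4)*(w + 1)*(w)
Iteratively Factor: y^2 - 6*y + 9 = (y - 3)*(y - 3)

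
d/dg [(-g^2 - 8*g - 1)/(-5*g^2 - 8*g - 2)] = 2*(-16*g^2 - 3*g + 4)/(25*g^4 + 80*g^3 + 84*g^2 + 32*g + 4)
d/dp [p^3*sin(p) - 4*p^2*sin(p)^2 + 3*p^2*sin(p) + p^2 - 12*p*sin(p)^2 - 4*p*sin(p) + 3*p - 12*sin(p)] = p^3*cos(p) - 4*p^2*sin(2*p) + 3*sqrt(2)*p^2*sin(p + pi/4) + 6*p*sin(p) - 12*p*sin(2*p) - 4*p*cos(p) + 4*p*cos(2*p) - 2*p - 4*sin(p) - 12*cos(p) + 6*cos(2*p) - 3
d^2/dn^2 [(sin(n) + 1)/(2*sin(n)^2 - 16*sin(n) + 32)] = (-sin(n)^3 - 20*sin(n)^2 - 22*sin(n) + 22)/(2*(sin(n) - 4)^4)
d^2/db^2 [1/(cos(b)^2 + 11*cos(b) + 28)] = (-4*sin(b)^4 + 11*sin(b)^2 + 1397*cos(b)/4 - 33*cos(3*b)/4 + 179)/((cos(b) + 4)^3*(cos(b) + 7)^3)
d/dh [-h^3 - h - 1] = -3*h^2 - 1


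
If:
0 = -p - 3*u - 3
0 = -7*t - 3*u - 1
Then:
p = -3*u - 3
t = -3*u/7 - 1/7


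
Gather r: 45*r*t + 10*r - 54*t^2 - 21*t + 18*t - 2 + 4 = r*(45*t + 10) - 54*t^2 - 3*t + 2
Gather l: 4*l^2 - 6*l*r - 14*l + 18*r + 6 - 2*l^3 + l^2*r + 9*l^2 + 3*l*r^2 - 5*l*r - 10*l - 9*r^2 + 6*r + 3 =-2*l^3 + l^2*(r + 13) + l*(3*r^2 - 11*r - 24) - 9*r^2 + 24*r + 9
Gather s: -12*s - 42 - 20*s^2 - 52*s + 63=-20*s^2 - 64*s + 21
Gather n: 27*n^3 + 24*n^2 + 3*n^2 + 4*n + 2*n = 27*n^3 + 27*n^2 + 6*n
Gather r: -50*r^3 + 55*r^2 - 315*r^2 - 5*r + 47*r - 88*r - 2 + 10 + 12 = -50*r^3 - 260*r^2 - 46*r + 20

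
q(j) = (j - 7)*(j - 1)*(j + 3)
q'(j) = (j - 7)*(j - 1) + (j - 7)*(j + 3) + (j - 1)*(j + 3)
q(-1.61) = 31.24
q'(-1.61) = 6.88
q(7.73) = 52.72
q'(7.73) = 84.96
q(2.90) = -45.96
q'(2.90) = -20.77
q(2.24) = -30.93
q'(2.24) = -24.35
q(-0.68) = 29.93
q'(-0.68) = -8.81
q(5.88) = -48.53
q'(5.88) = 27.92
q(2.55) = -38.28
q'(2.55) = -22.99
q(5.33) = -60.24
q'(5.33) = 14.93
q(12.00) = 825.00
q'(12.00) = 295.00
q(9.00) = 192.00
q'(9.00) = 136.00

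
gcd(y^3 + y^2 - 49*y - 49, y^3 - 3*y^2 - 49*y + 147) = y^2 - 49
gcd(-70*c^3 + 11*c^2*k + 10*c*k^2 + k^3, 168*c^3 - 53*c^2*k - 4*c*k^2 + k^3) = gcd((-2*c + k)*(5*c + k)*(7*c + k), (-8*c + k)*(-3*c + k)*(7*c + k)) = 7*c + k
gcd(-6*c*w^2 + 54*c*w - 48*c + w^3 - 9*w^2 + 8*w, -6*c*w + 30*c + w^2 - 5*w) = -6*c + w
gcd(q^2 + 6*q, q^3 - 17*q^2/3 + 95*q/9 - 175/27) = 1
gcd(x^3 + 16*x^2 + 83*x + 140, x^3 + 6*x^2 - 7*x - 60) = x^2 + 9*x + 20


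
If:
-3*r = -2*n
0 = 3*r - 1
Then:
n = 1/2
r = 1/3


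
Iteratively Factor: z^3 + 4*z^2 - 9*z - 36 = (z + 3)*(z^2 + z - 12) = (z + 3)*(z + 4)*(z - 3)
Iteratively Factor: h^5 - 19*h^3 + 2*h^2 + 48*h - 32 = (h + 4)*(h^4 - 4*h^3 - 3*h^2 + 14*h - 8) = (h - 1)*(h + 4)*(h^3 - 3*h^2 - 6*h + 8) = (h - 4)*(h - 1)*(h + 4)*(h^2 + h - 2) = (h - 4)*(h - 1)^2*(h + 4)*(h + 2)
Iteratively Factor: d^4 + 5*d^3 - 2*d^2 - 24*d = (d - 2)*(d^3 + 7*d^2 + 12*d) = (d - 2)*(d + 3)*(d^2 + 4*d) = d*(d - 2)*(d + 3)*(d + 4)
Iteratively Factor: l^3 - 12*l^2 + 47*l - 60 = (l - 3)*(l^2 - 9*l + 20) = (l - 5)*(l - 3)*(l - 4)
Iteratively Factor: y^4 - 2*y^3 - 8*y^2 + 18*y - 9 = (y - 3)*(y^3 + y^2 - 5*y + 3) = (y - 3)*(y - 1)*(y^2 + 2*y - 3) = (y - 3)*(y - 1)^2*(y + 3)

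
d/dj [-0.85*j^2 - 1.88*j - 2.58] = -1.7*j - 1.88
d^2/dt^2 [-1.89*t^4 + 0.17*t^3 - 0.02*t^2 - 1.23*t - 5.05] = -22.68*t^2 + 1.02*t - 0.04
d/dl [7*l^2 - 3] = 14*l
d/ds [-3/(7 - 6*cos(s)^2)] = 18*sin(2*s)/(4 - 3*cos(2*s))^2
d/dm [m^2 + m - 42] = 2*m + 1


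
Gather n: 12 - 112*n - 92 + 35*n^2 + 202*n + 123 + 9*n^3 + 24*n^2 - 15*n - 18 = 9*n^3 + 59*n^2 + 75*n + 25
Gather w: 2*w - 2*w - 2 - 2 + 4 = 0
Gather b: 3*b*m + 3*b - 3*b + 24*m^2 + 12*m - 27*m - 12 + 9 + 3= 3*b*m + 24*m^2 - 15*m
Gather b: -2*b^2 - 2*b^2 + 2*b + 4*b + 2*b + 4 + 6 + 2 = -4*b^2 + 8*b + 12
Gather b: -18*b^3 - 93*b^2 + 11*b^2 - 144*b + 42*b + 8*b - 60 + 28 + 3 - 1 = -18*b^3 - 82*b^2 - 94*b - 30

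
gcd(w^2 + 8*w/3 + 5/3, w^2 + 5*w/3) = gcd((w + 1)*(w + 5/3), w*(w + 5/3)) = w + 5/3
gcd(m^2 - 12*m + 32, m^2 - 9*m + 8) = m - 8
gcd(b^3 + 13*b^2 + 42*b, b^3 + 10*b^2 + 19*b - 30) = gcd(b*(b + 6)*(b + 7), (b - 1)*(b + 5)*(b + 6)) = b + 6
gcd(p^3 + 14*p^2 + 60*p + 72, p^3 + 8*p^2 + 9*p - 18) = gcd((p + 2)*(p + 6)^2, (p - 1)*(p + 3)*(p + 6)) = p + 6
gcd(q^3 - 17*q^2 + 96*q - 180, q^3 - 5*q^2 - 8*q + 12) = q - 6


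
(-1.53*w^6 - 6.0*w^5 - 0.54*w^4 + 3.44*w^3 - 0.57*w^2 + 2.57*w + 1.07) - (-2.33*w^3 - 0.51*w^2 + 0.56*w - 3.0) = -1.53*w^6 - 6.0*w^5 - 0.54*w^4 + 5.77*w^3 - 0.0599999999999999*w^2 + 2.01*w + 4.07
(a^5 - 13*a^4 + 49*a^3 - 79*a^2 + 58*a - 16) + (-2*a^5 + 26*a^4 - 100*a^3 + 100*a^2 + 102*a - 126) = -a^5 + 13*a^4 - 51*a^3 + 21*a^2 + 160*a - 142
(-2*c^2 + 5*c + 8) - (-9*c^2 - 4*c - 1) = 7*c^2 + 9*c + 9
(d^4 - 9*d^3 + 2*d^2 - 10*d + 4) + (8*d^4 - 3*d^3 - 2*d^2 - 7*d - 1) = 9*d^4 - 12*d^3 - 17*d + 3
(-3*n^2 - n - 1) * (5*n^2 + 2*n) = -15*n^4 - 11*n^3 - 7*n^2 - 2*n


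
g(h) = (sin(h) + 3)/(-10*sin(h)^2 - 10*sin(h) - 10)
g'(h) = (20*sin(h)*cos(h) + 10*cos(h))*(sin(h) + 3)/(-10*sin(h)^2 - 10*sin(h) - 10)^2 + cos(h)/(-10*sin(h)^2 - 10*sin(h) - 10) = (sin(h)^2 + 6*sin(h) + 2)*cos(h)/(10*(sin(h)^2 + sin(h) + 1)^2)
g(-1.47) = -0.20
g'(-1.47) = -0.03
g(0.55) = -0.20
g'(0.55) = 0.14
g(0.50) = -0.20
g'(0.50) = 0.15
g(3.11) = -0.29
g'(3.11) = -0.21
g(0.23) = -0.25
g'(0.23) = 0.20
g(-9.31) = -0.32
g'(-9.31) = -0.16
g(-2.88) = -0.34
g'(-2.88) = -0.08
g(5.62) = -0.31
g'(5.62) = -0.18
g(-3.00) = -0.33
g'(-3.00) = -0.15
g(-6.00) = -0.24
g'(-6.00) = 0.20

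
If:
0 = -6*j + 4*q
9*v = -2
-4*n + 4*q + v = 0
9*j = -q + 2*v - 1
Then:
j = -26/189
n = -11/42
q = -13/63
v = -2/9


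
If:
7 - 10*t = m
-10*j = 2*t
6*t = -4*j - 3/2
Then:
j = 3/52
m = 257/26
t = -15/52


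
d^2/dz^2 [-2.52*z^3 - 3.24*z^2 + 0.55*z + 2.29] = -15.12*z - 6.48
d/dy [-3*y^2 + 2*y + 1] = 2 - 6*y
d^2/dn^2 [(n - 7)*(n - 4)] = 2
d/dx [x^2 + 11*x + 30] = 2*x + 11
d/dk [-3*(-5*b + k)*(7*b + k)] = -6*b - 6*k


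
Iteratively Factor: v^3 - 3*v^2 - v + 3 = (v - 1)*(v^2 - 2*v - 3) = (v - 3)*(v - 1)*(v + 1)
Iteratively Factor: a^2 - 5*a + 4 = (a - 1)*(a - 4)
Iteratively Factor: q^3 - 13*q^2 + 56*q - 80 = (q - 5)*(q^2 - 8*q + 16) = (q - 5)*(q - 4)*(q - 4)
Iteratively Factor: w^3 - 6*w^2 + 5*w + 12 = (w - 3)*(w^2 - 3*w - 4) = (w - 4)*(w - 3)*(w + 1)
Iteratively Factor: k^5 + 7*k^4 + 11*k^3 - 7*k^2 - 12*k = (k + 1)*(k^4 + 6*k^3 + 5*k^2 - 12*k) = (k - 1)*(k + 1)*(k^3 + 7*k^2 + 12*k) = (k - 1)*(k + 1)*(k + 3)*(k^2 + 4*k) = (k - 1)*(k + 1)*(k + 3)*(k + 4)*(k)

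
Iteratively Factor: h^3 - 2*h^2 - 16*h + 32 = (h + 4)*(h^2 - 6*h + 8) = (h - 4)*(h + 4)*(h - 2)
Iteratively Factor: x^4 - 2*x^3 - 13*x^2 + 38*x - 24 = (x - 3)*(x^3 + x^2 - 10*x + 8) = (x - 3)*(x - 1)*(x^2 + 2*x - 8) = (x - 3)*(x - 1)*(x + 4)*(x - 2)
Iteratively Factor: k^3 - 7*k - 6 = (k - 3)*(k^2 + 3*k + 2) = (k - 3)*(k + 1)*(k + 2)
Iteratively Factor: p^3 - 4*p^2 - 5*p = (p - 5)*(p^2 + p) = (p - 5)*(p + 1)*(p)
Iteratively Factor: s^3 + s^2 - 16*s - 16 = (s + 1)*(s^2 - 16) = (s + 1)*(s + 4)*(s - 4)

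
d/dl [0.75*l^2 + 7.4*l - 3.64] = 1.5*l + 7.4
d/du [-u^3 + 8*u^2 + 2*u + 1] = -3*u^2 + 16*u + 2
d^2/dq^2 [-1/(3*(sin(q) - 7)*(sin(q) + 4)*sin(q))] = (9*sin(q)^3 - 33*sin(q)^2 - 32*sin(q) + 300 + 898/sin(q) - 504/sin(q)^2 - 1568/sin(q)^3)/(3*(sin(q) - 7)^3*(sin(q) + 4)^3)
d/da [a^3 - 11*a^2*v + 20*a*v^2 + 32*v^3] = 3*a^2 - 22*a*v + 20*v^2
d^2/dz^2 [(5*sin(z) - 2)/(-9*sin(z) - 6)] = 16*(-3*sin(z)^2 + 2*sin(z) + 6)/(3*(3*sin(z) + 2)^3)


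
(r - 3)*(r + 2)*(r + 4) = r^3 + 3*r^2 - 10*r - 24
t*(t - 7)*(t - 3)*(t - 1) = t^4 - 11*t^3 + 31*t^2 - 21*t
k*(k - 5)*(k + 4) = k^3 - k^2 - 20*k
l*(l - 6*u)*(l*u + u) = l^3*u - 6*l^2*u^2 + l^2*u - 6*l*u^2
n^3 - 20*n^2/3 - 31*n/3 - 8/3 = (n - 8)*(n + 1/3)*(n + 1)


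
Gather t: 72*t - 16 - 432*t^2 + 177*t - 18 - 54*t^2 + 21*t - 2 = -486*t^2 + 270*t - 36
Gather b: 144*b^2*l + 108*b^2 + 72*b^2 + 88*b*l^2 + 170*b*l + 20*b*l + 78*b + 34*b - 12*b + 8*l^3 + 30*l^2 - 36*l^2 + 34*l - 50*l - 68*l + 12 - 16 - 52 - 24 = b^2*(144*l + 180) + b*(88*l^2 + 190*l + 100) + 8*l^3 - 6*l^2 - 84*l - 80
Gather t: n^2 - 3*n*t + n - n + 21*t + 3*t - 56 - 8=n^2 + t*(24 - 3*n) - 64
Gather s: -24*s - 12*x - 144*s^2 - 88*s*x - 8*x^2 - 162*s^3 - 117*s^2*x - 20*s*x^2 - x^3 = -162*s^3 + s^2*(-117*x - 144) + s*(-20*x^2 - 88*x - 24) - x^3 - 8*x^2 - 12*x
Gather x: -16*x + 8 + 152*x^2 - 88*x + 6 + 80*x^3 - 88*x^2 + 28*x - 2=80*x^3 + 64*x^2 - 76*x + 12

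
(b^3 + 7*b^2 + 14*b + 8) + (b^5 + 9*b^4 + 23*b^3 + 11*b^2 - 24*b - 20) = b^5 + 9*b^4 + 24*b^3 + 18*b^2 - 10*b - 12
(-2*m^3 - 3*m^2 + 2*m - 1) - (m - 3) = -2*m^3 - 3*m^2 + m + 2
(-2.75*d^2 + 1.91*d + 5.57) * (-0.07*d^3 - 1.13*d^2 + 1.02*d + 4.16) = 0.1925*d^5 + 2.9738*d^4 - 5.3532*d^3 - 15.7859*d^2 + 13.627*d + 23.1712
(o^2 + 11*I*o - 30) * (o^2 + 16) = o^4 + 11*I*o^3 - 14*o^2 + 176*I*o - 480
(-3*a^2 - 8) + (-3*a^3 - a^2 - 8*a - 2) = -3*a^3 - 4*a^2 - 8*a - 10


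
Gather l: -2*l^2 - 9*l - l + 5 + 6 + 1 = -2*l^2 - 10*l + 12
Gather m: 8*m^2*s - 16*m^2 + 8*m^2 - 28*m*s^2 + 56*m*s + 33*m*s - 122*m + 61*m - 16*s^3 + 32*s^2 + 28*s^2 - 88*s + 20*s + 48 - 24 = m^2*(8*s - 8) + m*(-28*s^2 + 89*s - 61) - 16*s^3 + 60*s^2 - 68*s + 24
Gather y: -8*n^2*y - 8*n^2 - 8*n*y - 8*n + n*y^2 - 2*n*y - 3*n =-8*n^2 + n*y^2 - 11*n + y*(-8*n^2 - 10*n)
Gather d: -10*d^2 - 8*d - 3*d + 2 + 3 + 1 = -10*d^2 - 11*d + 6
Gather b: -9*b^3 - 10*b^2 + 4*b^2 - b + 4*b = -9*b^3 - 6*b^2 + 3*b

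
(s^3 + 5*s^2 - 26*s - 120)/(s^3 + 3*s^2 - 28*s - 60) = (s + 4)/(s + 2)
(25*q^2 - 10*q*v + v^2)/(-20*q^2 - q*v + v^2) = (-5*q + v)/(4*q + v)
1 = 1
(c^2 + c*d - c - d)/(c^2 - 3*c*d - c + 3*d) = (c + d)/(c - 3*d)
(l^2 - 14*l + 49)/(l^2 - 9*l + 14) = (l - 7)/(l - 2)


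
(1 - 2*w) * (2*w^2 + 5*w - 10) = -4*w^3 - 8*w^2 + 25*w - 10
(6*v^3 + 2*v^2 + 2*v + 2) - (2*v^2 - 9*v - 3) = 6*v^3 + 11*v + 5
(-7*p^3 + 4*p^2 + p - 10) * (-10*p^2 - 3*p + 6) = 70*p^5 - 19*p^4 - 64*p^3 + 121*p^2 + 36*p - 60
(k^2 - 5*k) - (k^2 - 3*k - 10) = 10 - 2*k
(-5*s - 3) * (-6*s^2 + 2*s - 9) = 30*s^3 + 8*s^2 + 39*s + 27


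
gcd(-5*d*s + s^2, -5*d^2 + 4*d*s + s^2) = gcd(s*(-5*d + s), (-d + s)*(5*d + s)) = 1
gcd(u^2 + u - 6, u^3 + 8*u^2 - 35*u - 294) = 1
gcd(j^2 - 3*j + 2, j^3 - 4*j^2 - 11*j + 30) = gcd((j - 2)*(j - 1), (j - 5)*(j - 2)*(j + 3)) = j - 2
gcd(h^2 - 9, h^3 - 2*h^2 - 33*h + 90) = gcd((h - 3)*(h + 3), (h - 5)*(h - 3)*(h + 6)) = h - 3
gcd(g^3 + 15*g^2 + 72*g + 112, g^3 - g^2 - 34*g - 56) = g + 4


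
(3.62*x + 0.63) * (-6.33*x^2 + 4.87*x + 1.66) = -22.9146*x^3 + 13.6415*x^2 + 9.0773*x + 1.0458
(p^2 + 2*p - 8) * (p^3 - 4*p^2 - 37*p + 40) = p^5 - 2*p^4 - 53*p^3 - 2*p^2 + 376*p - 320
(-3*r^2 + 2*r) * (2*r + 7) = -6*r^3 - 17*r^2 + 14*r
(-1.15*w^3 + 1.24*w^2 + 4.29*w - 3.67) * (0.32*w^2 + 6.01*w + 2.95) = -0.368*w^5 - 6.5147*w^4 + 5.4327*w^3 + 28.2665*w^2 - 9.4012*w - 10.8265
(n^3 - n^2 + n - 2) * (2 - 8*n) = -8*n^4 + 10*n^3 - 10*n^2 + 18*n - 4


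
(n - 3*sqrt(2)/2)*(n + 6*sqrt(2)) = n^2 + 9*sqrt(2)*n/2 - 18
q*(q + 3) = q^2 + 3*q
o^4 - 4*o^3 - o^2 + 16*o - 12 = (o - 3)*(o - 2)*(o - 1)*(o + 2)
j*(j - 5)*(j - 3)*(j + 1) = j^4 - 7*j^3 + 7*j^2 + 15*j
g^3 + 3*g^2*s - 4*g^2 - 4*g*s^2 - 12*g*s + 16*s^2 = (g - 4)*(g - s)*(g + 4*s)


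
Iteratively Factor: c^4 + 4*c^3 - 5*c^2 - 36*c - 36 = (c + 2)*(c^3 + 2*c^2 - 9*c - 18) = (c + 2)*(c + 3)*(c^2 - c - 6) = (c + 2)^2*(c + 3)*(c - 3)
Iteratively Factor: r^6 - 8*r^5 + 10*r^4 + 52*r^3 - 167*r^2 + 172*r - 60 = (r - 1)*(r^5 - 7*r^4 + 3*r^3 + 55*r^2 - 112*r + 60) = (r - 1)^2*(r^4 - 6*r^3 - 3*r^2 + 52*r - 60) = (r - 2)*(r - 1)^2*(r^3 - 4*r^2 - 11*r + 30) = (r - 2)^2*(r - 1)^2*(r^2 - 2*r - 15) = (r - 5)*(r - 2)^2*(r - 1)^2*(r + 3)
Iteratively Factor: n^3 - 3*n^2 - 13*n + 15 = (n - 1)*(n^2 - 2*n - 15) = (n - 1)*(n + 3)*(n - 5)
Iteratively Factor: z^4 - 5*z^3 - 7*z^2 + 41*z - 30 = (z + 3)*(z^3 - 8*z^2 + 17*z - 10) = (z - 2)*(z + 3)*(z^2 - 6*z + 5) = (z - 5)*(z - 2)*(z + 3)*(z - 1)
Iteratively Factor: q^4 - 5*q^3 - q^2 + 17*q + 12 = (q + 1)*(q^3 - 6*q^2 + 5*q + 12) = (q - 3)*(q + 1)*(q^2 - 3*q - 4) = (q - 4)*(q - 3)*(q + 1)*(q + 1)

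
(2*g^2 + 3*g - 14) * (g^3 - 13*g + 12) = 2*g^5 + 3*g^4 - 40*g^3 - 15*g^2 + 218*g - 168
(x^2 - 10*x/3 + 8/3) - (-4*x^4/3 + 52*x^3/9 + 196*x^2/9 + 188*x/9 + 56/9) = 4*x^4/3 - 52*x^3/9 - 187*x^2/9 - 218*x/9 - 32/9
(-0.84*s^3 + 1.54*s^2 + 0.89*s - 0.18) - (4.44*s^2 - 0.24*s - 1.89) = -0.84*s^3 - 2.9*s^2 + 1.13*s + 1.71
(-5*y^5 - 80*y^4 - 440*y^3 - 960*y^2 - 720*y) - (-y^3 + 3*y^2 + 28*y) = -5*y^5 - 80*y^4 - 439*y^3 - 963*y^2 - 748*y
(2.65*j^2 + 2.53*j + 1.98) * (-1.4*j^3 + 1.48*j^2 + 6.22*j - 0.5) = -3.71*j^5 + 0.38*j^4 + 17.4554*j^3 + 17.342*j^2 + 11.0506*j - 0.99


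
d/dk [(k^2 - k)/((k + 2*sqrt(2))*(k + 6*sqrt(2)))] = (k^2 + 8*sqrt(2)*k^2 + 48*k - 24)/(k^4 + 16*sqrt(2)*k^3 + 176*k^2 + 384*sqrt(2)*k + 576)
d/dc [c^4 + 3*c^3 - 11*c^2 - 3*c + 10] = 4*c^3 + 9*c^2 - 22*c - 3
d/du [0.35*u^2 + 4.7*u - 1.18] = 0.7*u + 4.7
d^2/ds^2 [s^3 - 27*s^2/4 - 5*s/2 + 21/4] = 6*s - 27/2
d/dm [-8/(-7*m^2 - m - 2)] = 8*(-14*m - 1)/(7*m^2 + m + 2)^2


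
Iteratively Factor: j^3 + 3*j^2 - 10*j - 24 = (j + 2)*(j^2 + j - 12) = (j - 3)*(j + 2)*(j + 4)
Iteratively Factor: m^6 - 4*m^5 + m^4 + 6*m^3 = (m - 2)*(m^5 - 2*m^4 - 3*m^3) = (m - 2)*(m + 1)*(m^4 - 3*m^3) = m*(m - 2)*(m + 1)*(m^3 - 3*m^2) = m^2*(m - 2)*(m + 1)*(m^2 - 3*m) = m^3*(m - 2)*(m + 1)*(m - 3)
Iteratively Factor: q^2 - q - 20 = (q - 5)*(q + 4)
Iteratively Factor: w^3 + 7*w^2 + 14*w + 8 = (w + 2)*(w^2 + 5*w + 4) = (w + 1)*(w + 2)*(w + 4)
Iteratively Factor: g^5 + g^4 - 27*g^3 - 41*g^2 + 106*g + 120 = (g - 5)*(g^4 + 6*g^3 + 3*g^2 - 26*g - 24) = (g - 5)*(g - 2)*(g^3 + 8*g^2 + 19*g + 12) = (g - 5)*(g - 2)*(g + 3)*(g^2 + 5*g + 4) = (g - 5)*(g - 2)*(g + 1)*(g + 3)*(g + 4)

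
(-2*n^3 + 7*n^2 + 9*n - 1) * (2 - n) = 2*n^4 - 11*n^3 + 5*n^2 + 19*n - 2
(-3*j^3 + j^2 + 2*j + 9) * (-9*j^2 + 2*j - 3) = 27*j^5 - 15*j^4 - 7*j^3 - 80*j^2 + 12*j - 27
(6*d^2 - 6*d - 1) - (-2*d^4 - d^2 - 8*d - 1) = 2*d^4 + 7*d^2 + 2*d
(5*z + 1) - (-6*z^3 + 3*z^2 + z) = 6*z^3 - 3*z^2 + 4*z + 1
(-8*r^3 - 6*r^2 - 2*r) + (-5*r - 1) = -8*r^3 - 6*r^2 - 7*r - 1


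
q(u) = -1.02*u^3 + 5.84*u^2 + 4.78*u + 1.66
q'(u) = -3.06*u^2 + 11.68*u + 4.78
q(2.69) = 36.92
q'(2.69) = 14.06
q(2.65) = 36.36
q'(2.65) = 14.24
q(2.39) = 32.52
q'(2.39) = 15.22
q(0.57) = 6.09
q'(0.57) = 10.44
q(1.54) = 19.15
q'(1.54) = 15.51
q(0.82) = 8.94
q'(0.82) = 12.30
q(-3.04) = 69.76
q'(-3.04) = -59.01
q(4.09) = 49.12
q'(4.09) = 1.36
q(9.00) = -225.86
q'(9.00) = -137.96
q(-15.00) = 4686.46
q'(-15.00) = -858.92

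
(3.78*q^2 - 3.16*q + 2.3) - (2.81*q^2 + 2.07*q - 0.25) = 0.97*q^2 - 5.23*q + 2.55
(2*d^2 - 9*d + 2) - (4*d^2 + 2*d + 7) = -2*d^2 - 11*d - 5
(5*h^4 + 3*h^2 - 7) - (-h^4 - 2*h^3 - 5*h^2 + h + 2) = 6*h^4 + 2*h^3 + 8*h^2 - h - 9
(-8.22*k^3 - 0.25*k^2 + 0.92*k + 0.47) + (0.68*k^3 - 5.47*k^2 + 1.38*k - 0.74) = -7.54*k^3 - 5.72*k^2 + 2.3*k - 0.27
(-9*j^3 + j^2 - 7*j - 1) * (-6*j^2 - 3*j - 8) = 54*j^5 + 21*j^4 + 111*j^3 + 19*j^2 + 59*j + 8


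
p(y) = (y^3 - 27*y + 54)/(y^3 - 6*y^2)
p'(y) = (-3*y^2 + 12*y)*(y^3 - 27*y + 54)/(y^3 - 6*y^2)^2 + (3*y^2 - 27)/(y^3 - 6*y^2)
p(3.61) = -0.11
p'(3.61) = -0.37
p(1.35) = -2.36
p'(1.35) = 5.53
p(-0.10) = -929.49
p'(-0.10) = -18300.08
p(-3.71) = -0.77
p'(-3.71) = -0.60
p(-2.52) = -1.96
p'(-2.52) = -1.64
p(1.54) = -1.52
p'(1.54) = 3.51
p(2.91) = -0.00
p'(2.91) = 0.06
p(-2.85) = -1.50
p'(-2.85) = -1.19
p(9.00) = 2.22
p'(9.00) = -0.35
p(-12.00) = 0.52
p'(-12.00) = -0.04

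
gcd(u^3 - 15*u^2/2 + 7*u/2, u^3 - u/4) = u^2 - u/2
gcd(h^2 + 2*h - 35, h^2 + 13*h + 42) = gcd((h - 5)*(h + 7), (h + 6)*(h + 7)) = h + 7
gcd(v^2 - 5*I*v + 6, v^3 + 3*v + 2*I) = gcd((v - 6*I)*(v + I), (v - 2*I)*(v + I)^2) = v + I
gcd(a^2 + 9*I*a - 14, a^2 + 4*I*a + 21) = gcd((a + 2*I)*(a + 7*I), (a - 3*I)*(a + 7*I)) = a + 7*I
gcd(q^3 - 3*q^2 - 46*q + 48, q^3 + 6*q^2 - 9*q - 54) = q + 6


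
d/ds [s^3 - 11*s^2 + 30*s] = 3*s^2 - 22*s + 30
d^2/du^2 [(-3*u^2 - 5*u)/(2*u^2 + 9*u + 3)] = 4*(17*u^3 + 27*u^2 + 45*u + 54)/(8*u^6 + 108*u^5 + 522*u^4 + 1053*u^3 + 783*u^2 + 243*u + 27)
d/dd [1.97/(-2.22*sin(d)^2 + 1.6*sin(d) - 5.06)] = (8.7468*sin(d) - 3.152)*cos(d)/(2.22*sin(d)^2 - 1.6*sin(d) + 5.06)^2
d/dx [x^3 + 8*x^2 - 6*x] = 3*x^2 + 16*x - 6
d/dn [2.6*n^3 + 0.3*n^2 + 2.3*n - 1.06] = 7.8*n^2 + 0.6*n + 2.3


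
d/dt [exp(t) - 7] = exp(t)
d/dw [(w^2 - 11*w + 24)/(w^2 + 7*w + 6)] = 18*(w^2 - 2*w - 13)/(w^4 + 14*w^3 + 61*w^2 + 84*w + 36)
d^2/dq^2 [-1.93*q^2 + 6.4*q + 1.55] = -3.86000000000000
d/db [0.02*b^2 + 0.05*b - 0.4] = 0.04*b + 0.05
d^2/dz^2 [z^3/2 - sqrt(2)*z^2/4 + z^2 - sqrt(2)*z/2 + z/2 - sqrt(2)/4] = 3*z - sqrt(2)/2 + 2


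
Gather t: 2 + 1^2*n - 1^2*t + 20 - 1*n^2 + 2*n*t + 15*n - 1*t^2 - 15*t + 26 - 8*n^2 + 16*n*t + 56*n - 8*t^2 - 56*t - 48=-9*n^2 + 72*n - 9*t^2 + t*(18*n - 72)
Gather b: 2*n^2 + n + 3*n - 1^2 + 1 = 2*n^2 + 4*n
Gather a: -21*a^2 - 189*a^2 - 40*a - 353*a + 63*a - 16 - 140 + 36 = -210*a^2 - 330*a - 120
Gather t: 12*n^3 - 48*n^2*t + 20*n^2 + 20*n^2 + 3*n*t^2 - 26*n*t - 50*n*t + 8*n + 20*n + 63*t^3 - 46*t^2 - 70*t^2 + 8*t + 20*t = 12*n^3 + 40*n^2 + 28*n + 63*t^3 + t^2*(3*n - 116) + t*(-48*n^2 - 76*n + 28)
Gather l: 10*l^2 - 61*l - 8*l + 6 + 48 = 10*l^2 - 69*l + 54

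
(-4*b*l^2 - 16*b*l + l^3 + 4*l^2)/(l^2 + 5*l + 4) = l*(-4*b + l)/(l + 1)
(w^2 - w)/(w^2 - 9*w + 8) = w/(w - 8)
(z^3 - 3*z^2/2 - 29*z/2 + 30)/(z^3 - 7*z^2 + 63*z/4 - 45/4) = 2*(z + 4)/(2*z - 3)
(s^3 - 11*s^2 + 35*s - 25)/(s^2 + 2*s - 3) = (s^2 - 10*s + 25)/(s + 3)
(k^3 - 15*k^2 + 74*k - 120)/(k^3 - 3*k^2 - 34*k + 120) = (k - 6)/(k + 6)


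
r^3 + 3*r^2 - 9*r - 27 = (r - 3)*(r + 3)^2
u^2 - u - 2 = (u - 2)*(u + 1)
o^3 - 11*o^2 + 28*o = o*(o - 7)*(o - 4)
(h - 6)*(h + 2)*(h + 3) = h^3 - h^2 - 24*h - 36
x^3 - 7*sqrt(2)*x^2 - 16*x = x*(x - 8*sqrt(2))*(x + sqrt(2))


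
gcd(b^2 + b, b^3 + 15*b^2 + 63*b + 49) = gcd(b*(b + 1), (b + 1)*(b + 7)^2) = b + 1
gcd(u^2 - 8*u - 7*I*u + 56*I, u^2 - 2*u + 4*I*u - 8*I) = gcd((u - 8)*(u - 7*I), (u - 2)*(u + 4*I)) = 1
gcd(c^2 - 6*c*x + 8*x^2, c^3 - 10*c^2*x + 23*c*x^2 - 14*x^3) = -c + 2*x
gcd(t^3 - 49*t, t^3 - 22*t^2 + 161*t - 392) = t - 7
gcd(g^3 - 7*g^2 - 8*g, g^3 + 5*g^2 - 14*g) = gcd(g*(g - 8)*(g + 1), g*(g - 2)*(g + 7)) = g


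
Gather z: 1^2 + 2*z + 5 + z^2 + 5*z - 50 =z^2 + 7*z - 44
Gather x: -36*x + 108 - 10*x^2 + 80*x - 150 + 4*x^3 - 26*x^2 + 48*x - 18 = 4*x^3 - 36*x^2 + 92*x - 60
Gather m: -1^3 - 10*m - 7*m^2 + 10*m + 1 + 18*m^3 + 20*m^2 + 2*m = 18*m^3 + 13*m^2 + 2*m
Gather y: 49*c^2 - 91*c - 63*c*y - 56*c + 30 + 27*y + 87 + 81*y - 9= 49*c^2 - 147*c + y*(108 - 63*c) + 108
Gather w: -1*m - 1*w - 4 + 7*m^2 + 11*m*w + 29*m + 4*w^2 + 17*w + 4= 7*m^2 + 28*m + 4*w^2 + w*(11*m + 16)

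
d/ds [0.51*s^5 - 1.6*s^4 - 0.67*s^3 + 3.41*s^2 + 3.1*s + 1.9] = 2.55*s^4 - 6.4*s^3 - 2.01*s^2 + 6.82*s + 3.1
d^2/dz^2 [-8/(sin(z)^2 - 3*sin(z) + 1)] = 8*(4*sin(z)^4 - 9*sin(z)^3 - sin(z)^2 + 21*sin(z) - 16)/(sin(z)^2 - 3*sin(z) + 1)^3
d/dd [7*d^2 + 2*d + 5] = 14*d + 2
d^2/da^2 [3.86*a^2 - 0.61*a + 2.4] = 7.72000000000000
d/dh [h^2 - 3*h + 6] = 2*h - 3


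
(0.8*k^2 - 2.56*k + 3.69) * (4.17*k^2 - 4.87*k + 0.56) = 3.336*k^4 - 14.5712*k^3 + 28.3025*k^2 - 19.4039*k + 2.0664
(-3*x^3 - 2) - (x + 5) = -3*x^3 - x - 7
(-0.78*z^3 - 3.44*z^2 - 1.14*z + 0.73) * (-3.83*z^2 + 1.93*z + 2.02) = 2.9874*z^5 + 11.6698*z^4 - 3.8486*z^3 - 11.9449*z^2 - 0.8939*z + 1.4746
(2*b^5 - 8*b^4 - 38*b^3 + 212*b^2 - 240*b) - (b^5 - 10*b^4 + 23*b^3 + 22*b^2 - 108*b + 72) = b^5 + 2*b^4 - 61*b^3 + 190*b^2 - 132*b - 72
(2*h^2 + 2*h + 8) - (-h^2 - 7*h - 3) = 3*h^2 + 9*h + 11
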